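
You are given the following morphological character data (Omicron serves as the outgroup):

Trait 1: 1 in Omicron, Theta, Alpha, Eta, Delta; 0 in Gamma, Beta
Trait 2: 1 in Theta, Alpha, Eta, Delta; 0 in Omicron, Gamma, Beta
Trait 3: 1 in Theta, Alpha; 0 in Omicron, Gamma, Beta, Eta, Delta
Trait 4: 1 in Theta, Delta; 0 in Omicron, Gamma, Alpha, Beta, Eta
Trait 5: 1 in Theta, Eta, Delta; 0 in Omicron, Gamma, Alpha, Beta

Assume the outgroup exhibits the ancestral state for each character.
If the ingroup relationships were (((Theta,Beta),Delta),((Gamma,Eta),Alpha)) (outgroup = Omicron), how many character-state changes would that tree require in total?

12

Map each character onto (((Theta,Beta),Delta),((Gamma,Eta),Alpha)) (rooted by Omicron) and count the minimum state changes it requires (Fitch parsimony):
Trait 1: 2; Trait 2: 3; Trait 3: 2; Trait 4: 2; Trait 5: 3.
Total tree length = 12.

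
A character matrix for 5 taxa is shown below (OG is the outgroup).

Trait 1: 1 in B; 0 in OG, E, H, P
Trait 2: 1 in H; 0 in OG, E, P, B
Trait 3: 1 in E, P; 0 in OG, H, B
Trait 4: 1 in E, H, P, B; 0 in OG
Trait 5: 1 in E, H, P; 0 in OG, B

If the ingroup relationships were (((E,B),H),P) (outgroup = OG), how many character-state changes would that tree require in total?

Map each character onto (((E,B),H),P) (rooted by OG) and count the minimum state changes it requires (Fitch parsimony):
Trait 1: 1; Trait 2: 1; Trait 3: 2; Trait 4: 1; Trait 5: 2.
Total tree length = 7.

7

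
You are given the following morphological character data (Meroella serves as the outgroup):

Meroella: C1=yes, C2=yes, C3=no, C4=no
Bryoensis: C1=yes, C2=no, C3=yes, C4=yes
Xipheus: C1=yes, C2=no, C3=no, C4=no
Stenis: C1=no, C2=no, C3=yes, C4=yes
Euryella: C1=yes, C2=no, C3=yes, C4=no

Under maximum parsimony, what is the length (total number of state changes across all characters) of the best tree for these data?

Character polarity is set by the outgroup: the derived state is whichever differs from the outgroup's state, so for C1, C2 the derived state is 'no', and for the remaining characters it is 'yes'.
C1 (derived state 'no') is unique to Stenis (autapomorphy; uninformative for grouping).
C2 (derived state 'no') is shared by all ingroup taxa — unites the whole ingroup.
C3 (derived state 'yes') is shared by Bryoensis, Euryella, and Stenis — a synapomorphy uniting that clade.
C4 (derived state 'yes') is shared by Bryoensis and Stenis — a synapomorphy uniting that clade.
Most parsimonious ingroup topology: (((Bryoensis,Stenis),Euryella),Xipheus).
Changes per character on this tree: C1: 1; C2: 1; C3: 1; C4: 1.
Total = 4.

4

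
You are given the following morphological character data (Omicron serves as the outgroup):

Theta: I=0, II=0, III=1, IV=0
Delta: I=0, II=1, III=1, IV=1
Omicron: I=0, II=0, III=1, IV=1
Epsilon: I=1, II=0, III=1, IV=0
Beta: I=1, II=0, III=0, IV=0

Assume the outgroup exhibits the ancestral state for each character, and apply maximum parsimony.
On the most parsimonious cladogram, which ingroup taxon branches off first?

Character polarity is set by the outgroup: the derived state is whichever differs from the outgroup's state, so for III, IV the derived state is '0', and for the remaining characters it is '1'.
Only Beta and Epsilon show the derived state '1' for I, supporting them as a clade.
II: derived state '1' in Delta only — an autapomorphy, so it tells us nothing about relationships among taxa.
III (derived state '0') is unique to Beta (autapomorphy; uninformative for grouping).
IV: derived state '0' in Beta, Epsilon, and Theta only — synapomorphy for {Beta, Epsilon, Theta}.
Most parsimonious ingroup topology: (((Beta,Epsilon),Theta),Delta).
Delta is sister to the clade containing all other ingroup taxa, so it is the earliest-diverging (most basal) ingroup lineage.

Delta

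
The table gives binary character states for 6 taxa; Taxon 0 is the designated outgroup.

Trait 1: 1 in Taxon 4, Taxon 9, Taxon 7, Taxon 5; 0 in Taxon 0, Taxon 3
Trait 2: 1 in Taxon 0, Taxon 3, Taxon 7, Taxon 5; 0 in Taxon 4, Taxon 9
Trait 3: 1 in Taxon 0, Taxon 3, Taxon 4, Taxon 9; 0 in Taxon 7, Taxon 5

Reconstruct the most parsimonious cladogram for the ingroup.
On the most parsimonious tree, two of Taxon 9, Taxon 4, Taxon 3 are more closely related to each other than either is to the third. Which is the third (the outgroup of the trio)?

Taxon 3

Character polarity is set by the outgroup: the derived state is whichever differs from the outgroup's state, so for Trait 2, Trait 3 the derived state is '0', and for the remaining characters it is '1'.
Only Taxon 4, Taxon 5, Taxon 7, and Taxon 9 show the derived state '1' for Trait 1, supporting them as a clade.
Trait 2 (derived state '0') is shared by Taxon 4 and Taxon 9 — a synapomorphy uniting that clade.
Trait 3: derived state '0' in Taxon 5 and Taxon 7 only — synapomorphy for {Taxon 5, Taxon 7}.
Most parsimonious ingroup topology: (Taxon 3,((Taxon 4,Taxon 9),(Taxon 7,Taxon 5))).
Taxon 4 and Taxon 9 share a more recent common ancestor with each other than either does with Taxon 3, so Taxon 3 is the least closely related of the three.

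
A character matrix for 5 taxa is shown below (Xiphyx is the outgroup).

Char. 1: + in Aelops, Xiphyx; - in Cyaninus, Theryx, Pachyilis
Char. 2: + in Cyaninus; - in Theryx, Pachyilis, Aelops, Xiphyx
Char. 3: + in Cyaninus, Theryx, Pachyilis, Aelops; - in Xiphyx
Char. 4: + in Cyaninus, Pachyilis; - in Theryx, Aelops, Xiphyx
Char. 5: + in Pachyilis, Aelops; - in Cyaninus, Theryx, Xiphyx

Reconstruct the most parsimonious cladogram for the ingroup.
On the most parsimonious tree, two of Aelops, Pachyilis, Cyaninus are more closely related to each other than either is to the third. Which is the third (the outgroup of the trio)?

Aelops

Character polarity is set by the outgroup: the derived state is whichever differs from the outgroup's state, so for Char. 1 the derived state is '-', and for the remaining characters it is '+'.
Char. 1: derived state '-' in Cyaninus, Pachyilis, and Theryx only — synapomorphy for {Cyaninus, Pachyilis, Theryx}.
Char. 2: derived state '+' in Cyaninus only — an autapomorphy, so it tells us nothing about relationships among taxa.
All ingroup taxa share the derived state '+' for Char. 3; it defines the ingroup but does not resolve relationships within it.
Only Cyaninus and Pachyilis show the derived state '+' for Char. 4, supporting them as a clade.
Char. 5 (state '+') occurs in Aelops and Pachyilis but conflicts with the nesting implied by the other characters — most parsimoniously interpreted as homoplasy.
Most parsimonious ingroup topology: (((Pachyilis,Cyaninus),Theryx),Aelops).
Cyaninus and Pachyilis share a more recent common ancestor with each other than either does with Aelops, so Aelops is the least closely related of the three.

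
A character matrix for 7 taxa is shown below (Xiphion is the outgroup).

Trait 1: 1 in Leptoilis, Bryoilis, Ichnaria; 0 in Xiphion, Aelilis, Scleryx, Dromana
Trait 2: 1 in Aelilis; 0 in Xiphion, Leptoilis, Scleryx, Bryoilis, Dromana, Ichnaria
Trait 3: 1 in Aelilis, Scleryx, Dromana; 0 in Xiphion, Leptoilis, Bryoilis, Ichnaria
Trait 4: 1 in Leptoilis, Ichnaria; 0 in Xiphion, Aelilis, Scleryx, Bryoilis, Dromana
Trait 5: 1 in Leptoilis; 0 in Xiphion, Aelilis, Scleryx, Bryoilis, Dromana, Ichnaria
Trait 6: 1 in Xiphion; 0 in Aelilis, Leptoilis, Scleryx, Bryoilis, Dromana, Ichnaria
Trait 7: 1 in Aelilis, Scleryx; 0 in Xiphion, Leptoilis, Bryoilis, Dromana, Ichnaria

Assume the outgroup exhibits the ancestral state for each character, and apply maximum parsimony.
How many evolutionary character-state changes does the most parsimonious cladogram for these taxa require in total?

7

Character polarity is set by the outgroup: the derived state is whichever differs from the outgroup's state, so for Trait 6 the derived state is '0', and for the remaining characters it is '1'.
Only Bryoilis, Ichnaria, and Leptoilis show the derived state '1' for Trait 1, supporting them as a clade.
Trait 2: derived state '1' in Aelilis only — an autapomorphy, so it tells us nothing about relationships among taxa.
Trait 3: derived state '1' in Aelilis, Dromana, and Scleryx only — synapomorphy for {Aelilis, Dromana, Scleryx}.
Trait 4: derived state '1' in Ichnaria and Leptoilis only — synapomorphy for {Ichnaria, Leptoilis}.
Trait 5 (derived state '1') is unique to Leptoilis (autapomorphy; uninformative for grouping).
Trait 6 (derived state '0') is shared by all ingroup taxa — unites the whole ingroup.
Only Aelilis and Scleryx show the derived state '1' for Trait 7, supporting them as a clade.
Most parsimonious ingroup topology: (((Aelilis,Scleryx),Dromana),((Leptoilis,Ichnaria),Bryoilis)).
Changes per character on this tree: Trait 1: 1; Trait 2: 1; Trait 3: 1; Trait 4: 1; Trait 5: 1; Trait 6: 1; Trait 7: 1.
Total = 7.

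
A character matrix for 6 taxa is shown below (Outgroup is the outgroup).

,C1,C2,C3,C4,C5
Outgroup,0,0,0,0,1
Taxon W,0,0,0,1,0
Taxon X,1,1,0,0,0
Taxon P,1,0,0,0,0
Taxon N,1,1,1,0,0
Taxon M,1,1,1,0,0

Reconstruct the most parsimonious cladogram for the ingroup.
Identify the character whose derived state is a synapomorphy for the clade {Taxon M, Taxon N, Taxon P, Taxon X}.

C1

Character polarity is set by the outgroup: the derived state is whichever differs from the outgroup's state, so for C5 the derived state is '0', and for the remaining characters it is '1'.
C1: derived state '1' in Taxon M, Taxon N, Taxon P, and Taxon X only — synapomorphy for {Taxon M, Taxon N, Taxon P, Taxon X}.
Only Taxon M, Taxon N, and Taxon X show the derived state '1' for C2, supporting them as a clade.
C3 (derived state '1') is shared by Taxon M and Taxon N — a synapomorphy uniting that clade.
C4: derived state '1' in Taxon W only — an autapomorphy, so it tells us nothing about relationships among taxa.
C5 (derived state '0') is shared by all ingroup taxa — unites the whole ingroup.
Most parsimonious ingroup topology: (Taxon W,((Taxon X,(Taxon N,Taxon M)),Taxon P)).
The clade {Taxon M, Taxon N, Taxon P, Taxon X} is supported by C1: its derived state '1' occurs in exactly those taxa and in no other taxon (including the outgroup).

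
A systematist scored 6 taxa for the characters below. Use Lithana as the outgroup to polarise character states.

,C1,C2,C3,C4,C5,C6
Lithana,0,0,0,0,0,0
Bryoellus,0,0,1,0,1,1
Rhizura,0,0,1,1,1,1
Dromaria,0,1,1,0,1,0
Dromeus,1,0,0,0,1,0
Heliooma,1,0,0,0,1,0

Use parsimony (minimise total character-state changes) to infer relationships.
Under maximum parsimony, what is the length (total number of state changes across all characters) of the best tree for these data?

The outgroup has state '0' for every character, so '1' is the derived state throughout.
Only Dromeus and Heliooma show the derived state '1' for C1, supporting them as a clade.
C2: derived state '1' in Dromaria only — an autapomorphy, so it tells us nothing about relationships among taxa.
C3: derived state '1' in Bryoellus, Dromaria, and Rhizura only — synapomorphy for {Bryoellus, Dromaria, Rhizura}.
C4 (derived state '1') is unique to Rhizura (autapomorphy; uninformative for grouping).
C5 (derived state '1') is shared by all ingroup taxa — unites the whole ingroup.
C6: derived state '1' in Bryoellus and Rhizura only — synapomorphy for {Bryoellus, Rhizura}.
Most parsimonious ingroup topology: (((Bryoellus,Rhizura),Dromaria),(Dromeus,Heliooma)).
Changes per character on this tree: C1: 1; C2: 1; C3: 1; C4: 1; C5: 1; C6: 1.
Total = 6.

6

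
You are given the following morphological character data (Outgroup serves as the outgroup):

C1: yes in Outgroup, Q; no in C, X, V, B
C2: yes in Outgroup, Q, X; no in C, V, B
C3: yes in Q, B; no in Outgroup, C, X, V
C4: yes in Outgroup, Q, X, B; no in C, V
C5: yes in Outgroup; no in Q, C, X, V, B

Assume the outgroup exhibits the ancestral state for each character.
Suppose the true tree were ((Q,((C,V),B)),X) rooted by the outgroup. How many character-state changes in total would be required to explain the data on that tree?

Map each character onto ((Q,((C,V),B)),X) (rooted by Outgroup) and count the minimum state changes it requires (Fitch parsimony):
C1: 2; C2: 1; C3: 2; C4: 1; C5: 1.
Total tree length = 7.

7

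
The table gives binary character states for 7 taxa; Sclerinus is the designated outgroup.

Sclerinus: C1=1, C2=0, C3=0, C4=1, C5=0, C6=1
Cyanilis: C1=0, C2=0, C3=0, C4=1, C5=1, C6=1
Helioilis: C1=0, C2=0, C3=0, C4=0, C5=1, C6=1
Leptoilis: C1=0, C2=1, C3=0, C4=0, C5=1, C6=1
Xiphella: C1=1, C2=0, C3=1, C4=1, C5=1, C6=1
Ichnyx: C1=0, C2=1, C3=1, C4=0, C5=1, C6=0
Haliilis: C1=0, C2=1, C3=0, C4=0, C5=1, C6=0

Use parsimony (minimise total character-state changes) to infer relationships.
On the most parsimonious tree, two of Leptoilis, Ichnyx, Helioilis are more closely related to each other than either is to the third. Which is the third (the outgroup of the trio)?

Character polarity is set by the outgroup: the derived state is whichever differs from the outgroup's state, so for C1, C4, C6 the derived state is '0', and for the remaining characters it is '1'.
C1: derived state '0' in Cyanilis, Haliilis, Helioilis, Ichnyx, and Leptoilis only — synapomorphy for {Cyanilis, Haliilis, Helioilis, Ichnyx, Leptoilis}.
C2: derived state '1' in Haliilis, Ichnyx, and Leptoilis only — synapomorphy for {Haliilis, Ichnyx, Leptoilis}.
C3 groups Ichnyx and Xiphella, which is incompatible with the clades supported by the remaining characters; treating it as convergent (homoplasy) costs fewer steps than any alternative tree.
C4 (derived state '0') is shared by Haliilis, Helioilis, Ichnyx, and Leptoilis — a synapomorphy uniting that clade.
C5 (derived state '1') is shared by all ingroup taxa — unites the whole ingroup.
Only Haliilis and Ichnyx show the derived state '0' for C6, supporting them as a clade.
Most parsimonious ingroup topology: ((Cyanilis,(Helioilis,(Leptoilis,(Ichnyx,Haliilis)))),Xiphella).
Leptoilis and Ichnyx share a more recent common ancestor with each other than either does with Helioilis, so Helioilis is the least closely related of the three.

Helioilis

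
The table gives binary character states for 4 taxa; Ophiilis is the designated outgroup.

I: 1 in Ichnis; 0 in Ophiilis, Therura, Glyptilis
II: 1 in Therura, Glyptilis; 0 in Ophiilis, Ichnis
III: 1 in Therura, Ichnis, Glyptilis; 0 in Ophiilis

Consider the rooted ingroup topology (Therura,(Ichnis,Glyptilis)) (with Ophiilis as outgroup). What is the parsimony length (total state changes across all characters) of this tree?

Map each character onto (Therura,(Ichnis,Glyptilis)) (rooted by Ophiilis) and count the minimum state changes it requires (Fitch parsimony):
I: 1; II: 2; III: 1.
Total tree length = 4.

4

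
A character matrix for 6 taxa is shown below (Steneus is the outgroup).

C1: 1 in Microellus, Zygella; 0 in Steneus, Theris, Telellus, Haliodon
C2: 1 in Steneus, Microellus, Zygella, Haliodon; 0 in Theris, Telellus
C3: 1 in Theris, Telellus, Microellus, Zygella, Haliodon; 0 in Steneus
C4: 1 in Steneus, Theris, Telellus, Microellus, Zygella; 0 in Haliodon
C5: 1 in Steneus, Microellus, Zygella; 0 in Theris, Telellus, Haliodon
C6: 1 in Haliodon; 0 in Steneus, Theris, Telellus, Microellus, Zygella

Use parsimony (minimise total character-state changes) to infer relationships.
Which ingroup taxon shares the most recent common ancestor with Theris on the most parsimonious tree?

Character polarity is set by the outgroup: the derived state is whichever differs from the outgroup's state, so for C2, C4, C5 the derived state is '0', and for the remaining characters it is '1'.
Only Microellus and Zygella show the derived state '1' for C1, supporting them as a clade.
C2 (derived state '0') is shared by Telellus and Theris — a synapomorphy uniting that clade.
All ingroup taxa share the derived state '1' for C3; it defines the ingroup but does not resolve relationships within it.
C4 (derived state '0') is unique to Haliodon (autapomorphy; uninformative for grouping).
C5: derived state '0' in Haliodon, Telellus, and Theris only — synapomorphy for {Haliodon, Telellus, Theris}.
C6 (derived state '1') is unique to Haliodon (autapomorphy; uninformative for grouping).
Most parsimonious ingroup topology: (((Theris,Telellus),Haliodon),(Microellus,Zygella)).
Theris and Telellus form a cherry on this tree, so they are sister taxa.

Telellus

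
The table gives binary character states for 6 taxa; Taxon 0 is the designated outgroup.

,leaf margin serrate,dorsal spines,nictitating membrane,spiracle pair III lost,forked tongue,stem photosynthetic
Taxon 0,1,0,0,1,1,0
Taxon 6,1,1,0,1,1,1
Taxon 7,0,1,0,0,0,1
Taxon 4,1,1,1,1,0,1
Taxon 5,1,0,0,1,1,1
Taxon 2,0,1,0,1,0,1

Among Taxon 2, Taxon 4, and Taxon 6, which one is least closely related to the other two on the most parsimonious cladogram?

Character polarity is set by the outgroup: the derived state is whichever differs from the outgroup's state, so for leaf margin serrate, spiracle pair III lost, forked tongue the derived state is '0', and for the remaining characters it is '1'.
Only Taxon 2 and Taxon 7 show the derived state '0' for leaf margin serrate, supporting them as a clade.
Only Taxon 2, Taxon 4, Taxon 6, and Taxon 7 show the derived state '1' for dorsal spines, supporting them as a clade.
nictitating membrane: derived state '1' in Taxon 4 only — an autapomorphy, so it tells us nothing about relationships among taxa.
spiracle pair III lost (derived state '0') is unique to Taxon 7 (autapomorphy; uninformative for grouping).
forked tongue: derived state '0' in Taxon 2, Taxon 4, and Taxon 7 only — synapomorphy for {Taxon 2, Taxon 4, Taxon 7}.
stem photosynthetic (derived state '1') is shared by all ingroup taxa — unites the whole ingroup.
Most parsimonious ingroup topology: ((Taxon 6,((Taxon 7,Taxon 2),Taxon 4)),Taxon 5).
Taxon 2 and Taxon 4 share a more recent common ancestor with each other than either does with Taxon 6, so Taxon 6 is the least closely related of the three.

Taxon 6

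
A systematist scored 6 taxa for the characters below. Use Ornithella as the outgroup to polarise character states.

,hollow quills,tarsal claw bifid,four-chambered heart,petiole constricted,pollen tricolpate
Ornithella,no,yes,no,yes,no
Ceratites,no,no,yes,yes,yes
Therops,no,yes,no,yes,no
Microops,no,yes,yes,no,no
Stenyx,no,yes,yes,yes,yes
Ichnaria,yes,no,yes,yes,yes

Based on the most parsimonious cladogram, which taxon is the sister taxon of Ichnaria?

Character polarity is set by the outgroup: the derived state is whichever differs from the outgroup's state, so for tarsal claw bifid, petiole constricted the derived state is 'no', and for the remaining characters it is 'yes'.
hollow quills (derived state 'yes') is unique to Ichnaria (autapomorphy; uninformative for grouping).
Only Ceratites and Ichnaria show the derived state 'no' for tarsal claw bifid, supporting them as a clade.
Only Ceratites, Ichnaria, Microops, and Stenyx show the derived state 'yes' for four-chambered heart, supporting them as a clade.
petiole constricted: derived state 'no' in Microops only — an autapomorphy, so it tells us nothing about relationships among taxa.
pollen tricolpate: derived state 'yes' in Ceratites, Ichnaria, and Stenyx only — synapomorphy for {Ceratites, Ichnaria, Stenyx}.
Most parsimonious ingroup topology: ((((Ceratites,Ichnaria),Stenyx),Microops),Therops).
Ichnaria and Ceratites form a cherry on this tree, so they are sister taxa.

Ceratites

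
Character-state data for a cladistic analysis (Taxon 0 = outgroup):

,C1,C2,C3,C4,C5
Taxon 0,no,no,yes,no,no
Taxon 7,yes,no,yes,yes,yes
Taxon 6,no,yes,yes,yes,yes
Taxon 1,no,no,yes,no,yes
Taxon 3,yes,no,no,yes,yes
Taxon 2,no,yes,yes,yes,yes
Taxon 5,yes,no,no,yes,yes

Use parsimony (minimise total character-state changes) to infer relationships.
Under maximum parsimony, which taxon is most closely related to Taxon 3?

Character polarity is set by the outgroup: the derived state is whichever differs from the outgroup's state, so for C3 the derived state is 'no', and for the remaining characters it is 'yes'.
Only Taxon 3, Taxon 5, and Taxon 7 show the derived state 'yes' for C1, supporting them as a clade.
C2 (derived state 'yes') is shared by Taxon 2 and Taxon 6 — a synapomorphy uniting that clade.
C3 (derived state 'no') is shared by Taxon 3 and Taxon 5 — a synapomorphy uniting that clade.
C4: derived state 'yes' in Taxon 2, Taxon 3, Taxon 5, Taxon 6, and Taxon 7 only — synapomorphy for {Taxon 2, Taxon 3, Taxon 5, Taxon 6, Taxon 7}.
All ingroup taxa share the derived state 'yes' for C5; it defines the ingroup but does not resolve relationships within it.
Most parsimonious ingroup topology: (((Taxon 7,(Taxon 3,Taxon 5)),(Taxon 6,Taxon 2)),Taxon 1).
Taxon 3 and Taxon 5 form a cherry on this tree, so they are sister taxa.

Taxon 5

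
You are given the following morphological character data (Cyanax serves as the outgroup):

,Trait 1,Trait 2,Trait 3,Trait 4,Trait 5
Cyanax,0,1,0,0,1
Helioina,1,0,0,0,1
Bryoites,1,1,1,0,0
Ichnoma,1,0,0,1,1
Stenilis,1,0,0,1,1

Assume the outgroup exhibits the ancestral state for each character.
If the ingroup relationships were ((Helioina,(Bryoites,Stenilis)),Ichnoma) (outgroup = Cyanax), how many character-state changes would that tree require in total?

Map each character onto ((Helioina,(Bryoites,Stenilis)),Ichnoma) (rooted by Cyanax) and count the minimum state changes it requires (Fitch parsimony):
Trait 1: 1; Trait 2: 2; Trait 3: 1; Trait 4: 2; Trait 5: 1.
Total tree length = 7.

7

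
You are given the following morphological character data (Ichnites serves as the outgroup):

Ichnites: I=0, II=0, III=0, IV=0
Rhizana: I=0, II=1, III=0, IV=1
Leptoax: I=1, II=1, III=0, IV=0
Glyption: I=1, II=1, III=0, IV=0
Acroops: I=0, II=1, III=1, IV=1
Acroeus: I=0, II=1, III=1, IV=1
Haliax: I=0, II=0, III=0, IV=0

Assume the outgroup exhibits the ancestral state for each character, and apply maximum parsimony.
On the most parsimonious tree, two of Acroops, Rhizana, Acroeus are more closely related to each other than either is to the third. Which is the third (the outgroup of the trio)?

Rhizana

The outgroup has state '0' for every character, so '1' is the derived state throughout.
I (derived state '1') is shared by Glyption and Leptoax — a synapomorphy uniting that clade.
II (derived state '1') is shared by Acroeus, Acroops, Glyption, Leptoax, and Rhizana — a synapomorphy uniting that clade.
III (derived state '1') is shared by Acroeus and Acroops — a synapomorphy uniting that clade.
Only Acroeus, Acroops, and Rhizana show the derived state '1' for IV, supporting them as a clade.
Most parsimonious ingroup topology: (((Rhizana,(Acroops,Acroeus)),(Leptoax,Glyption)),Haliax).
Acroops and Acroeus share a more recent common ancestor with each other than either does with Rhizana, so Rhizana is the least closely related of the three.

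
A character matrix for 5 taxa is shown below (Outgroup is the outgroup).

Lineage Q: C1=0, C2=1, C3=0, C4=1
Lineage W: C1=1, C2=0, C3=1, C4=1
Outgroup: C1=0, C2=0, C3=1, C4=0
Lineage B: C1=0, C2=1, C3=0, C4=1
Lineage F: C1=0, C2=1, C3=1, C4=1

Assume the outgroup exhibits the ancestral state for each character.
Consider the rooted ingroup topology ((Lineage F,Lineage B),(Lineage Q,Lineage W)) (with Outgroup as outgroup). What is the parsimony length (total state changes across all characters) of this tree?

Map each character onto ((Lineage F,Lineage B),(Lineage Q,Lineage W)) (rooted by Outgroup) and count the minimum state changes it requires (Fitch parsimony):
C1: 1; C2: 2; C3: 2; C4: 1.
Total tree length = 6.

6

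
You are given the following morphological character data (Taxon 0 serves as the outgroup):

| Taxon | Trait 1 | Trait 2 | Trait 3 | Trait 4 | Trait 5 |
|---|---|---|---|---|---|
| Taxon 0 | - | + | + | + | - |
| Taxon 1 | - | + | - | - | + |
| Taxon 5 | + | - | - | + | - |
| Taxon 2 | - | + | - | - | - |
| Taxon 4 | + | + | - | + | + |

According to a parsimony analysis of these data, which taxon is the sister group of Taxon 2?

Character polarity is set by the outgroup: the derived state is whichever differs from the outgroup's state, so for Trait 2, Trait 3, Trait 4 the derived state is '-', and for the remaining characters it is '+'.
Only Taxon 4 and Taxon 5 show the derived state '+' for Trait 1, supporting them as a clade.
Trait 2 (derived state '-') is unique to Taxon 5 (autapomorphy; uninformative for grouping).
Trait 3 (derived state '-') is shared by all ingroup taxa — unites the whole ingroup.
Trait 4 (derived state '-') is shared by Taxon 1 and Taxon 2 — a synapomorphy uniting that clade.
Trait 5 groups Taxon 1 and Taxon 4, which is incompatible with the clades supported by the remaining characters; treating it as convergent (homoplasy) costs fewer steps than any alternative tree.
Most parsimonious ingroup topology: ((Taxon 1,Taxon 2),(Taxon 5,Taxon 4)).
Taxon 2 and Taxon 1 form a cherry on this tree, so they are sister taxa.

Taxon 1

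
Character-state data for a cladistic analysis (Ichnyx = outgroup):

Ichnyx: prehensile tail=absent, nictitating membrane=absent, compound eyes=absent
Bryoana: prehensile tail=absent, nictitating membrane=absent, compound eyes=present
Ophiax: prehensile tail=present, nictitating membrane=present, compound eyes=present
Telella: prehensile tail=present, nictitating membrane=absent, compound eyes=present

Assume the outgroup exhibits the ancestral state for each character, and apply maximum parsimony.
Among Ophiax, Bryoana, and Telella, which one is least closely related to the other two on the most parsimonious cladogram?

The outgroup has state 'absent' for every character, so 'present' is the derived state throughout.
prehensile tail (derived state 'present') is shared by Ophiax and Telella — a synapomorphy uniting that clade.
nictitating membrane: derived state 'present' in Ophiax only — an autapomorphy, so it tells us nothing about relationships among taxa.
compound eyes (derived state 'present') is shared by all ingroup taxa — unites the whole ingroup.
Most parsimonious ingroup topology: (Bryoana,(Ophiax,Telella)).
Telella and Ophiax share a more recent common ancestor with each other than either does with Bryoana, so Bryoana is the least closely related of the three.

Bryoana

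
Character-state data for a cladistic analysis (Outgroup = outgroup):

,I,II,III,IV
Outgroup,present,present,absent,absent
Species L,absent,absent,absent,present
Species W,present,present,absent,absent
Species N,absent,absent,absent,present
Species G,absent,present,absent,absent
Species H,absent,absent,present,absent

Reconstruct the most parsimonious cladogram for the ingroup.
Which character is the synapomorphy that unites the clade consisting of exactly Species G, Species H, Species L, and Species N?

Character polarity is set by the outgroup: the derived state is whichever differs from the outgroup's state, so for I, II the derived state is 'absent', and for the remaining characters it is 'present'.
I (derived state 'absent') is shared by Species G, Species H, Species L, and Species N — a synapomorphy uniting that clade.
II (derived state 'absent') is shared by Species H, Species L, and Species N — a synapomorphy uniting that clade.
III: derived state 'present' in Species H only — an autapomorphy, so it tells us nothing about relationships among taxa.
IV: derived state 'present' in Species L and Species N only — synapomorphy for {Species L, Species N}.
Most parsimonious ingroup topology: ((((Species L,Species N),Species H),Species G),Species W).
The clade {Species G, Species H, Species L, Species N} is supported by I: its derived state 'absent' occurs in exactly those taxa and in no other taxon (including the outgroup).

I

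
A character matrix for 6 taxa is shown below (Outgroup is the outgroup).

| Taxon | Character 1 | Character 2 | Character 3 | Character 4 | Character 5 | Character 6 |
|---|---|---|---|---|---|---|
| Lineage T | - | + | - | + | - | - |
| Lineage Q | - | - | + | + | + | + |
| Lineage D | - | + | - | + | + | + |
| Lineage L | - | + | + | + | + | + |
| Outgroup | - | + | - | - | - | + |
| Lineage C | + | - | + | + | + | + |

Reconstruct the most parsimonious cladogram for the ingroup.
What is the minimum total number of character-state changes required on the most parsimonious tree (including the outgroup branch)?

Character polarity is set by the outgroup: the derived state is whichever differs from the outgroup's state, so for Character 2, Character 6 the derived state is '-', and for the remaining characters it is '+'.
Character 1 (derived state '+') is unique to Lineage C (autapomorphy; uninformative for grouping).
Character 2 (derived state '-') is shared by Lineage C and Lineage Q — a synapomorphy uniting that clade.
Character 3 (derived state '+') is shared by Lineage C, Lineage L, and Lineage Q — a synapomorphy uniting that clade.
All ingroup taxa share the derived state '+' for Character 4; it defines the ingroup but does not resolve relationships within it.
Only Lineage C, Lineage D, Lineage L, and Lineage Q show the derived state '+' for Character 5, supporting them as a clade.
Character 6 (derived state '-') is unique to Lineage T (autapomorphy; uninformative for grouping).
Most parsimonious ingroup topology: (Lineage T,(((Lineage C,Lineage Q),Lineage L),Lineage D)).
Changes per character on this tree: Character 1: 1; Character 2: 1; Character 3: 1; Character 4: 1; Character 5: 1; Character 6: 1.
Total = 6.

6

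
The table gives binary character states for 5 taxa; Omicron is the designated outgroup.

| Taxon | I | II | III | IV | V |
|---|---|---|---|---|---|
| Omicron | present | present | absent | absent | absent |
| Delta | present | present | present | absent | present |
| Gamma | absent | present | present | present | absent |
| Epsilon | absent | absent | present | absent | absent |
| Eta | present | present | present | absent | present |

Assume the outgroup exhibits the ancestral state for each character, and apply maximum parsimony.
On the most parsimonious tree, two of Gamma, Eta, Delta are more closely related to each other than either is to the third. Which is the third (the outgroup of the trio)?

Gamma

Character polarity is set by the outgroup: the derived state is whichever differs from the outgroup's state, so for I, II the derived state is 'absent', and for the remaining characters it is 'present'.
Only Epsilon and Gamma show the derived state 'absent' for I, supporting them as a clade.
II (derived state 'absent') is unique to Epsilon (autapomorphy; uninformative for grouping).
All ingroup taxa share the derived state 'present' for III; it defines the ingroup but does not resolve relationships within it.
IV (derived state 'present') is unique to Gamma (autapomorphy; uninformative for grouping).
V (derived state 'present') is shared by Delta and Eta — a synapomorphy uniting that clade.
Most parsimonious ingroup topology: ((Delta,Eta),(Gamma,Epsilon)).
Eta and Delta share a more recent common ancestor with each other than either does with Gamma, so Gamma is the least closely related of the three.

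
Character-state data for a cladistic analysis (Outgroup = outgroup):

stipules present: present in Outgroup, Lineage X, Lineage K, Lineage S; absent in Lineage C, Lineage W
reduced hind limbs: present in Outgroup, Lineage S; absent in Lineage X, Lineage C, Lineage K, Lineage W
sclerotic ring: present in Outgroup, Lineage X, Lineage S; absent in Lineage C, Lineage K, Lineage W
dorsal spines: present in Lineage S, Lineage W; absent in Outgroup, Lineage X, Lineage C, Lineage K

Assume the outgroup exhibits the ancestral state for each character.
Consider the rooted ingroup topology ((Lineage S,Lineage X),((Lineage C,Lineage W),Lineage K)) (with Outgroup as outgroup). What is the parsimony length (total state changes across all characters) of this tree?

6

Map each character onto ((Lineage S,Lineage X),((Lineage C,Lineage W),Lineage K)) (rooted by Outgroup) and count the minimum state changes it requires (Fitch parsimony):
stipules present: 1; reduced hind limbs: 2; sclerotic ring: 1; dorsal spines: 2.
Total tree length = 6.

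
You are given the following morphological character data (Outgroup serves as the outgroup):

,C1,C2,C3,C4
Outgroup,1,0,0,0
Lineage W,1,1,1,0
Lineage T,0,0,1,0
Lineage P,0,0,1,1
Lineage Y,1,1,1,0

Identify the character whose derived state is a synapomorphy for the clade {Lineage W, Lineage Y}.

Character polarity is set by the outgroup: the derived state is whichever differs from the outgroup's state, so for C1 the derived state is '0', and for the remaining characters it is '1'.
C1: derived state '0' in Lineage P and Lineage T only — synapomorphy for {Lineage P, Lineage T}.
C2: derived state '1' in Lineage W and Lineage Y only — synapomorphy for {Lineage W, Lineage Y}.
All ingroup taxa share the derived state '1' for C3; it defines the ingroup but does not resolve relationships within it.
C4 (derived state '1') is unique to Lineage P (autapomorphy; uninformative for grouping).
Most parsimonious ingroup topology: ((Lineage P,Lineage T),(Lineage Y,Lineage W)).
The clade {Lineage W, Lineage Y} is supported by C2: its derived state '1' occurs in exactly those taxa and in no other taxon (including the outgroup).

C2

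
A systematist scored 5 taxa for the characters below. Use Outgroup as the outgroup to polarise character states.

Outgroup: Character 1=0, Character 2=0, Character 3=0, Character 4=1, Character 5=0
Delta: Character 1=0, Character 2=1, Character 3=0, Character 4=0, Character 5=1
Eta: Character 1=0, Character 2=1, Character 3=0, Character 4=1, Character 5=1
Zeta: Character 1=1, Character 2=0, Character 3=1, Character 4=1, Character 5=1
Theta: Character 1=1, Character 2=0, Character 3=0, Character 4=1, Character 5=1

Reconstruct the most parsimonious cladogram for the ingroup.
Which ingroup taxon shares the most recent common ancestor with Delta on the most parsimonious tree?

Eta

Character polarity is set by the outgroup: the derived state is whichever differs from the outgroup's state, so for Character 4 the derived state is '0', and for the remaining characters it is '1'.
Only Theta and Zeta show the derived state '1' for Character 1, supporting them as a clade.
Character 2 (derived state '1') is shared by Delta and Eta — a synapomorphy uniting that clade.
Character 3 (derived state '1') is unique to Zeta (autapomorphy; uninformative for grouping).
Character 4: derived state '0' in Delta only — an autapomorphy, so it tells us nothing about relationships among taxa.
All ingroup taxa share the derived state '1' for Character 5; it defines the ingroup but does not resolve relationships within it.
Most parsimonious ingroup topology: ((Delta,Eta),(Zeta,Theta)).
Delta and Eta form a cherry on this tree, so they are sister taxa.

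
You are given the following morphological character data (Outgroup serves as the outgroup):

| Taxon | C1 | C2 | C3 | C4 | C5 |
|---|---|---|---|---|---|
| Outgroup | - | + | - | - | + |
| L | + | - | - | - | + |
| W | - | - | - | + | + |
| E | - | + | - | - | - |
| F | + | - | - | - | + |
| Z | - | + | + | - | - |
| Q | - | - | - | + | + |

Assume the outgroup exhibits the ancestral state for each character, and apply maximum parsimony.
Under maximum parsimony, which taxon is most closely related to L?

Character polarity is set by the outgroup: the derived state is whichever differs from the outgroup's state, so for C2, C5 the derived state is '-', and for the remaining characters it is '+'.
C1 (derived state '+') is shared by F and L — a synapomorphy uniting that clade.
Only F, L, Q, and W show the derived state '-' for C2, supporting them as a clade.
C3 (derived state '+') is unique to Z (autapomorphy; uninformative for grouping).
C4 (derived state '+') is shared by Q and W — a synapomorphy uniting that clade.
C5: derived state '-' in E and Z only — synapomorphy for {E, Z}.
Most parsimonious ingroup topology: (((L,F),(W,Q)),(E,Z)).
L and F form a cherry on this tree, so they are sister taxa.

F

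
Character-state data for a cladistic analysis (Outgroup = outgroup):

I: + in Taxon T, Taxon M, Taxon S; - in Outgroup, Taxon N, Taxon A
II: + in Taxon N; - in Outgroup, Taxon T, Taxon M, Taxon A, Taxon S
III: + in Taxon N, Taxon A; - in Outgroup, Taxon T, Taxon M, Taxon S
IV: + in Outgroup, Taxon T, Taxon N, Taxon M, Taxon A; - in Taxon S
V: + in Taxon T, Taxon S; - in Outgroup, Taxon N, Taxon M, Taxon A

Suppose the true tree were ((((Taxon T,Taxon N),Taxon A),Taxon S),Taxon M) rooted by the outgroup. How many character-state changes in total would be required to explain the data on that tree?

9

Map each character onto ((((Taxon T,Taxon N),Taxon A),Taxon S),Taxon M) (rooted by Outgroup) and count the minimum state changes it requires (Fitch parsimony):
I: 3; II: 1; III: 2; IV: 1; V: 2.
Total tree length = 9.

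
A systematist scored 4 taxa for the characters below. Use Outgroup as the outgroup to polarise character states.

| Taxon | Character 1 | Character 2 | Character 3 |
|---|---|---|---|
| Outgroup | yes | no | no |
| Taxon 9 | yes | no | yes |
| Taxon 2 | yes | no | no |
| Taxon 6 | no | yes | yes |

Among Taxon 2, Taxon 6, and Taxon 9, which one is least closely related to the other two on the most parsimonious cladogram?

Character polarity is set by the outgroup: the derived state is whichever differs from the outgroup's state, so for Character 1 the derived state is 'no', and for the remaining characters it is 'yes'.
Character 1 (derived state 'no') is unique to Taxon 6 (autapomorphy; uninformative for grouping).
Character 2 (derived state 'yes') is unique to Taxon 6 (autapomorphy; uninformative for grouping).
Only Taxon 6 and Taxon 9 show the derived state 'yes' for Character 3, supporting them as a clade.
Most parsimonious ingroup topology: ((Taxon 9,Taxon 6),Taxon 2).
Taxon 9 and Taxon 6 share a more recent common ancestor with each other than either does with Taxon 2, so Taxon 2 is the least closely related of the three.

Taxon 2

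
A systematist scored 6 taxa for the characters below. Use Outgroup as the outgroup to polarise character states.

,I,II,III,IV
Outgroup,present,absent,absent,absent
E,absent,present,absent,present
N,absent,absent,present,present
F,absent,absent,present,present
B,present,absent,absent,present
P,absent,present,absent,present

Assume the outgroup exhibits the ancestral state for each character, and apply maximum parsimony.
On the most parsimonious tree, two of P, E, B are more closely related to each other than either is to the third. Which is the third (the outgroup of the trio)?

B

Character polarity is set by the outgroup: the derived state is whichever differs from the outgroup's state, so for I the derived state is 'absent', and for the remaining characters it is 'present'.
I (derived state 'absent') is shared by E, F, N, and P — a synapomorphy uniting that clade.
II (derived state 'present') is shared by E and P — a synapomorphy uniting that clade.
Only F and N show the derived state 'present' for III, supporting them as a clade.
IV (derived state 'present') is shared by all ingroup taxa — unites the whole ingroup.
Most parsimonious ingroup topology: (((E,P),(N,F)),B).
P and E share a more recent common ancestor with each other than either does with B, so B is the least closely related of the three.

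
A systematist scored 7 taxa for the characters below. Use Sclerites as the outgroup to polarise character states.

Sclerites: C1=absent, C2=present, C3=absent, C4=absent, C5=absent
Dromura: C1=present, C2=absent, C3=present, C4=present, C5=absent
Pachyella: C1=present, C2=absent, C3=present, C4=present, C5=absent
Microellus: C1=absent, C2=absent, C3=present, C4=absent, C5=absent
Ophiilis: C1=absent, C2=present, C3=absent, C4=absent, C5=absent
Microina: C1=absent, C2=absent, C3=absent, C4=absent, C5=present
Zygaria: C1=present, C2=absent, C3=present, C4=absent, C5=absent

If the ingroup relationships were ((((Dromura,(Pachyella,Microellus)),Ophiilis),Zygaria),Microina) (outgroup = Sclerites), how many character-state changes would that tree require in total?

10

Map each character onto ((((Dromura,(Pachyella,Microellus)),Ophiilis),Zygaria),Microina) (rooted by Sclerites) and count the minimum state changes it requires (Fitch parsimony):
C1: 3; C2: 2; C3: 2; C4: 2; C5: 1.
Total tree length = 10.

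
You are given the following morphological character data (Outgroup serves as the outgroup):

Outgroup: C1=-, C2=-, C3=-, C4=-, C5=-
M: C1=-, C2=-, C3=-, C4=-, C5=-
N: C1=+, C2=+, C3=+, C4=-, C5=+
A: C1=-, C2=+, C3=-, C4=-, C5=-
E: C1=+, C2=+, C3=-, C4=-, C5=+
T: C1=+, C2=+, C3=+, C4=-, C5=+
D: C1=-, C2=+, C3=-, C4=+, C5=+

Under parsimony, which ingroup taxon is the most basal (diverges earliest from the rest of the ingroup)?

M

The outgroup has state '-' for every character, so '+' is the derived state throughout.
C1 (derived state '+') is shared by E, N, and T — a synapomorphy uniting that clade.
C2 (derived state '+') is shared by A, D, E, N, and T — a synapomorphy uniting that clade.
C3: derived state '+' in N and T only — synapomorphy for {N, T}.
C4: derived state '+' in D only — an autapomorphy, so it tells us nothing about relationships among taxa.
Only D, E, N, and T show the derived state '+' for C5, supporting them as a clade.
Most parsimonious ingroup topology: (M,((((N,T),E),D),A)).
M is sister to the clade containing all other ingroup taxa, so it is the earliest-diverging (most basal) ingroup lineage.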